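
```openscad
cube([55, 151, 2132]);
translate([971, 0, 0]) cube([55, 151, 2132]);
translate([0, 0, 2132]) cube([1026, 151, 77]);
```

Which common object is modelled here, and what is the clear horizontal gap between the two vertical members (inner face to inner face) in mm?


A door frame. The clear opening width is 916 mm.

Two 2132 mm tall posts with a header on top — a door frame. The left jamb is 55 mm wide at x = 0; the right jamb starts at x = 971. The clear opening is 971 − 55 = 916 mm.


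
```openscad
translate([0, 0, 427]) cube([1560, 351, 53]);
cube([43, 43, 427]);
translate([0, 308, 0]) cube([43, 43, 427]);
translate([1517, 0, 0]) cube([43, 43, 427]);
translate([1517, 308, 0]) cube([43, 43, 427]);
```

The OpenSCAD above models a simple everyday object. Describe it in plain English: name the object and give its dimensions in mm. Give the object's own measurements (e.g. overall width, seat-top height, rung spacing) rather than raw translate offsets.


A bench: a 1560×351 mm seat slab, 53 mm thick, top at z = 480 mm, on four 43×43 mm square legs flush with the seat corners and standing on z = 0.


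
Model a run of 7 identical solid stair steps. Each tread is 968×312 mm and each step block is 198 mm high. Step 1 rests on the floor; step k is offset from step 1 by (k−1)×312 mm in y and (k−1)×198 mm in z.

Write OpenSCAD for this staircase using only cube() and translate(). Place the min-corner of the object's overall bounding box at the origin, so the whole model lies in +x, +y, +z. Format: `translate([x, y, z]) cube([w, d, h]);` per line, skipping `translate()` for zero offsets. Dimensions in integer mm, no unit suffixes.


cube([968, 312, 198]);
translate([0, 312, 198]) cube([968, 312, 198]);
translate([0, 624, 396]) cube([968, 312, 198]);
translate([0, 936, 594]) cube([968, 312, 198]);
translate([0, 1248, 792]) cube([968, 312, 198]);
translate([0, 1560, 990]) cube([968, 312, 198]);
translate([0, 1872, 1188]) cube([968, 312, 198]);


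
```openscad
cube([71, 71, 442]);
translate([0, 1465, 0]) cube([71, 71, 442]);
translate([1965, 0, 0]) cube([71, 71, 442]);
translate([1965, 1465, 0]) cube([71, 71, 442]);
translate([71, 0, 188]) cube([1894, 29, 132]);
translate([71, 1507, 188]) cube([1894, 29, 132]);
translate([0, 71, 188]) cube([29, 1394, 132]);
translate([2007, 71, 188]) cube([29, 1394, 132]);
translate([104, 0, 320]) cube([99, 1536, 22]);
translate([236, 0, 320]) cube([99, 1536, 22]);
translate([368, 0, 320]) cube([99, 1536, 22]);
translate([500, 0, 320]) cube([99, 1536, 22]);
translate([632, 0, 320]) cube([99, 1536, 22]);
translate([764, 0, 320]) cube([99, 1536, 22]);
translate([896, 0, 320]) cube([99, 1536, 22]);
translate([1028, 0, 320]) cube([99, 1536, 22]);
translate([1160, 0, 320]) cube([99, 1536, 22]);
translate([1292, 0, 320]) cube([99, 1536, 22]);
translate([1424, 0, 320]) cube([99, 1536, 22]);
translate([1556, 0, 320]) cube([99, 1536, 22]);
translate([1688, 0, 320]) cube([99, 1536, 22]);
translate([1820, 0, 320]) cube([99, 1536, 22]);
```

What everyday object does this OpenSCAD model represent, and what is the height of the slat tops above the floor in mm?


A bed frame. The slat-top height is 342 mm.

Four posts, four rails, and a row of slats — a bed frame. Slats sit on the rails at z = 188 + 132 = 320; with slat thickness 22, the top is 342 mm.


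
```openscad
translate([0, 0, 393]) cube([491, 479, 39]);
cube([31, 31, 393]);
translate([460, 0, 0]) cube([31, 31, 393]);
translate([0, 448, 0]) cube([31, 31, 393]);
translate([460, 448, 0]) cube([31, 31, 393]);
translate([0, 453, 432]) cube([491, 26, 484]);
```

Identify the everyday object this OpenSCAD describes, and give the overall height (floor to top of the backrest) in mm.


A chair. The overall height is 916 mm.

A slab on four corner posts with a tall panel at the back — a chair. The seat slab sits at z = 393 with thickness 39, and the 484 mm backrest starts at the seat top, so the overall height is 393 + 39 + 484 = 916 mm.


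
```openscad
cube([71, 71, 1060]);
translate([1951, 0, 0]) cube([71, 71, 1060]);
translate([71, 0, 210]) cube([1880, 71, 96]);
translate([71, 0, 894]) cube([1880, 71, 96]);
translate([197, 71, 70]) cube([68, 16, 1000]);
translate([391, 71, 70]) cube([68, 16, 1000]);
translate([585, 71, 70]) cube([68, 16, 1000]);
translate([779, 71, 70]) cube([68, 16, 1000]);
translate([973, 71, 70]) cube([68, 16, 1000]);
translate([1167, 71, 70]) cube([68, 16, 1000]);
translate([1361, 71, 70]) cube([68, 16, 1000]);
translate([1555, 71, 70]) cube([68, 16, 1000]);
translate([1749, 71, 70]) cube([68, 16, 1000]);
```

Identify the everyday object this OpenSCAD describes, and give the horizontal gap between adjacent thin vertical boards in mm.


A fence section. The picket gap is 126 mm.

Two posts, two rails, 9 pickets — a fence section. Span 1880 mm holds 9 pickets of 68 mm with 10 equal gaps: ⌊(1880 − 9·68) / 10⌋ = 126 mm.


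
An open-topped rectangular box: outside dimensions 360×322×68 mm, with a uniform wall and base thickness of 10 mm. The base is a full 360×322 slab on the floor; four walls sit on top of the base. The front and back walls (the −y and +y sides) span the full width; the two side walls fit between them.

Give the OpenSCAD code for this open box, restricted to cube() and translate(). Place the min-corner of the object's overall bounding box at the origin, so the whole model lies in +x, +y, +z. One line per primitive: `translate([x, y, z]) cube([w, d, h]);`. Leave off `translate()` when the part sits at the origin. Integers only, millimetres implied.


cube([360, 322, 10]);
translate([0, 0, 10]) cube([360, 10, 58]);
translate([0, 312, 10]) cube([360, 10, 58]);
translate([0, 10, 10]) cube([10, 302, 58]);
translate([350, 10, 10]) cube([10, 302, 58]);


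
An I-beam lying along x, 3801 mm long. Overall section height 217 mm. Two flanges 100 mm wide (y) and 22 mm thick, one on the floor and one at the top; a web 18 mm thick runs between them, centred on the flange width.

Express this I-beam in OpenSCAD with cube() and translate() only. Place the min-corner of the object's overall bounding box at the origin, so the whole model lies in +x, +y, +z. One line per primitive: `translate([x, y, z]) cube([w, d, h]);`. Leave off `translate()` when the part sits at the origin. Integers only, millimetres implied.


cube([3801, 100, 22]);
translate([0, 41, 22]) cube([3801, 18, 173]);
translate([0, 0, 195]) cube([3801, 100, 22]);


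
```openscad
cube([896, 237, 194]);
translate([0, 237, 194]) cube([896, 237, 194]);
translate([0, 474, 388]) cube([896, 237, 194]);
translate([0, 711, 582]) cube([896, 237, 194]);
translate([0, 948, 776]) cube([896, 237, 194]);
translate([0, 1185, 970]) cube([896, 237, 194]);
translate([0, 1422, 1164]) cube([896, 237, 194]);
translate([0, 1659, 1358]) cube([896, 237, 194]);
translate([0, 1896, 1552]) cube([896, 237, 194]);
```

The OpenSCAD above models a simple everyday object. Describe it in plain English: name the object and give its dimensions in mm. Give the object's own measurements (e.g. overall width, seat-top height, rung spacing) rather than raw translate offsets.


A straight staircase of 9 solid steps. Each step is 896 mm wide (x), 237 mm deep (y, the going) and 194 mm tall (the rise). The first step rests on the floor; each subsequent step sits one going further in +y and one rise higher in +z, directly behind and above the previous step with no overlap.


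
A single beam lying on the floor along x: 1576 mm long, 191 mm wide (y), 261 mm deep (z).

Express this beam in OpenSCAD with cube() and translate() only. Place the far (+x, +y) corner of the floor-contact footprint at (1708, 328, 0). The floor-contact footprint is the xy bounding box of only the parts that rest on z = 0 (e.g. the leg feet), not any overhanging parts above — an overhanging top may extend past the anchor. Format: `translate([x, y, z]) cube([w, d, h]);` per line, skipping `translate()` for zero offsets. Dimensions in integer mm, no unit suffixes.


translate([132, 137, 0]) cube([1576, 191, 261]);


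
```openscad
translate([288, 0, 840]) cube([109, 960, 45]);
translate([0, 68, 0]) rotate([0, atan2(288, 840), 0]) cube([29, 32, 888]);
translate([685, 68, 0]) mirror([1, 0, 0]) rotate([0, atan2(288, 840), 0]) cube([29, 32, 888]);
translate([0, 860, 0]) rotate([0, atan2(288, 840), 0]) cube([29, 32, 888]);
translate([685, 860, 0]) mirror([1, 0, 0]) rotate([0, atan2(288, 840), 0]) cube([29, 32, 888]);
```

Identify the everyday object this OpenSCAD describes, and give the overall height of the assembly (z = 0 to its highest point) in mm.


A sawhorse. The overall height is 885 mm.

A beam across two mirrored pairs of raked legs — a sawhorse. The beam's underside is at z = 840 (matching the legs' vertical rise in atan2(288, 840)) and the beam is 45 mm tall, so its top is at 840 + 45 = 885 mm. The raked legs top out at the beam's underside, so that is the highest point.


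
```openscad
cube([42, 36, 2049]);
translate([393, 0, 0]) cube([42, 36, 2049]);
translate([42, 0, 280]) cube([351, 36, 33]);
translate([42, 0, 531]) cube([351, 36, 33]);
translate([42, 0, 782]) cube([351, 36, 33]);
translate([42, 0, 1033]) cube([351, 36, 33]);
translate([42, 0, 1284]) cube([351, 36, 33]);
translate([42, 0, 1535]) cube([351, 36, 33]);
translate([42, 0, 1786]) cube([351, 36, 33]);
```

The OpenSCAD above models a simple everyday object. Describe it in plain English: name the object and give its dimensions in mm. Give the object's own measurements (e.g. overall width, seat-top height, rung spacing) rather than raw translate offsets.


A straight ladder. Two 42×36 mm vertical rails, 2049 mm tall, stand 435 mm apart (outside-to-outside) with their front faces coplanar on the −y side. 7 rungs, each 36 mm deep and 33 mm tall, span between the inner faces of the rails, front faces flush with the rails. The lowest rung's underside is at z = 280 mm and rungs are spaced 251 mm apart (underside to underside).


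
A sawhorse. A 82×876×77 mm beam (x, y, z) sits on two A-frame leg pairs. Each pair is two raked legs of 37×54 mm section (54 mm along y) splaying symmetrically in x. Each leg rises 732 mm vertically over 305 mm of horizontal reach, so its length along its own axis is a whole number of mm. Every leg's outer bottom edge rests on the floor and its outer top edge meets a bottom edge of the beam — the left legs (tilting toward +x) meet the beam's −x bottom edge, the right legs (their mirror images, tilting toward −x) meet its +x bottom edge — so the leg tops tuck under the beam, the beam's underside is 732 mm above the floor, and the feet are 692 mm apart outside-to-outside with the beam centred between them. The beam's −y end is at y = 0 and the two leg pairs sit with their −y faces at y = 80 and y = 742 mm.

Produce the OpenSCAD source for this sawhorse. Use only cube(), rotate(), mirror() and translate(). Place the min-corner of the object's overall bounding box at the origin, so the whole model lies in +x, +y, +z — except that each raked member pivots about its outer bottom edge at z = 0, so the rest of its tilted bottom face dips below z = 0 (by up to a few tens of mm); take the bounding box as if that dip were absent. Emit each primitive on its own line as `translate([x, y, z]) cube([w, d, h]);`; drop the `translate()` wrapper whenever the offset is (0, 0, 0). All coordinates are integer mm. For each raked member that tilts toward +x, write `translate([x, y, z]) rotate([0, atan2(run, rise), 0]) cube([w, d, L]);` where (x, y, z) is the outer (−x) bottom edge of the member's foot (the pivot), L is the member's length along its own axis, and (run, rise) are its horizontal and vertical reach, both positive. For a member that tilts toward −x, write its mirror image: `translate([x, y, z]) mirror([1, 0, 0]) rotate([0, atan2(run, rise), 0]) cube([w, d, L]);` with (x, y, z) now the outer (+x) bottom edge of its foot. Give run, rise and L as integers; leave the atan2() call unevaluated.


translate([305, 0, 732]) cube([82, 876, 77]);
translate([0, 80, 0]) rotate([0, atan2(305, 732), 0]) cube([37, 54, 793]);
translate([692, 80, 0]) mirror([1, 0, 0]) rotate([0, atan2(305, 732), 0]) cube([37, 54, 793]);
translate([0, 742, 0]) rotate([0, atan2(305, 732), 0]) cube([37, 54, 793]);
translate([692, 742, 0]) mirror([1, 0, 0]) rotate([0, atan2(305, 732), 0]) cube([37, 54, 793]);


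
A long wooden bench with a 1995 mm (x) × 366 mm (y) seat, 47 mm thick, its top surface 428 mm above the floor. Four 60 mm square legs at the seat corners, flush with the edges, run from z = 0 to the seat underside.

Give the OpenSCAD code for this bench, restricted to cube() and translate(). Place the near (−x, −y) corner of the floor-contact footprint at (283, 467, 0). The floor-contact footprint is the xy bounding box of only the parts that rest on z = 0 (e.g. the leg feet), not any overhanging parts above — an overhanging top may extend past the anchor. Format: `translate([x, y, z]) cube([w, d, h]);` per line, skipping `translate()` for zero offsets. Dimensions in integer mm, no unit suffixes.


translate([283, 467, 381]) cube([1995, 366, 47]);
translate([283, 467, 0]) cube([60, 60, 381]);
translate([283, 773, 0]) cube([60, 60, 381]);
translate([2218, 467, 0]) cube([60, 60, 381]);
translate([2218, 773, 0]) cube([60, 60, 381]);


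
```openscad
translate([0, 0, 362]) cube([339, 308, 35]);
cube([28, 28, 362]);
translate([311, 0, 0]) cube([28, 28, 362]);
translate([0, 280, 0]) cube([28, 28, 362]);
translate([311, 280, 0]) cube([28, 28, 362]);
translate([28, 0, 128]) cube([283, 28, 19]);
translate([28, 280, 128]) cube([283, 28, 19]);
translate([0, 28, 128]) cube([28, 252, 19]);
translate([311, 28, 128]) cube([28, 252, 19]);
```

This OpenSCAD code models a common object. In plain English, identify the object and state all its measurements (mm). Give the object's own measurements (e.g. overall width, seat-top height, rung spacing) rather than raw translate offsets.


A four-legged stool. The seat is a 339×308×35 mm slab whose top surface is at z = 397 mm; four square legs, each 28×28 mm in cross-section, run from the floor (z = 0) to the underside of the seat, each flush with a corner of the seat. Four stretchers, 28 mm wide and 19 mm tall, connect adjacent legs with their undersides at z = 128 mm, each running between the inner faces of the legs it joins and aligned with the legs' outer faces on the other axis.


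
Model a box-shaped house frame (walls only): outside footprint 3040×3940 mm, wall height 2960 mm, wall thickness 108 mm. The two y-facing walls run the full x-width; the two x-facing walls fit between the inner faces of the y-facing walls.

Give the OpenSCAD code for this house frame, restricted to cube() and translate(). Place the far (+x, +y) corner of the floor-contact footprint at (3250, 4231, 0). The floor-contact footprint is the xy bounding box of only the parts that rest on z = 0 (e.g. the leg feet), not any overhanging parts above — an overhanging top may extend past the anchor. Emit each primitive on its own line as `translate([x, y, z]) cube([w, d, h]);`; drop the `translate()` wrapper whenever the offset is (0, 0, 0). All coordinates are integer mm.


translate([210, 291, 0]) cube([3040, 108, 2960]);
translate([210, 4123, 0]) cube([3040, 108, 2960]);
translate([210, 399, 0]) cube([108, 3724, 2960]);
translate([3142, 399, 0]) cube([108, 3724, 2960]);


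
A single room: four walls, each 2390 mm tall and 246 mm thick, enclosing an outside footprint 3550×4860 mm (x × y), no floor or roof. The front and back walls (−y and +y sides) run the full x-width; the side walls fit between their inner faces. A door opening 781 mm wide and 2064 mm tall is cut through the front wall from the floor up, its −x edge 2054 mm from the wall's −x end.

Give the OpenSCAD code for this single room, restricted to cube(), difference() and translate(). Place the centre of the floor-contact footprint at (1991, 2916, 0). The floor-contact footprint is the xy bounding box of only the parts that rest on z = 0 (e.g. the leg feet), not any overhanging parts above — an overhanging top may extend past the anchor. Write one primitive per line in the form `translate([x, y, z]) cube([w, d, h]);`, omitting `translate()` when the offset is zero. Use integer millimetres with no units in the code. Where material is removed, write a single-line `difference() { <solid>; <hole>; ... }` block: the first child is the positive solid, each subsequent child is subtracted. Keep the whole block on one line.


difference() { translate([216, 486, 0]) cube([3550, 246, 2390]); translate([2270, 486, 0]) cube([781, 246, 2064]); }
translate([216, 5100, 0]) cube([3550, 246, 2390]);
translate([216, 732, 0]) cube([246, 4368, 2390]);
translate([3520, 732, 0]) cube([246, 4368, 2390]);


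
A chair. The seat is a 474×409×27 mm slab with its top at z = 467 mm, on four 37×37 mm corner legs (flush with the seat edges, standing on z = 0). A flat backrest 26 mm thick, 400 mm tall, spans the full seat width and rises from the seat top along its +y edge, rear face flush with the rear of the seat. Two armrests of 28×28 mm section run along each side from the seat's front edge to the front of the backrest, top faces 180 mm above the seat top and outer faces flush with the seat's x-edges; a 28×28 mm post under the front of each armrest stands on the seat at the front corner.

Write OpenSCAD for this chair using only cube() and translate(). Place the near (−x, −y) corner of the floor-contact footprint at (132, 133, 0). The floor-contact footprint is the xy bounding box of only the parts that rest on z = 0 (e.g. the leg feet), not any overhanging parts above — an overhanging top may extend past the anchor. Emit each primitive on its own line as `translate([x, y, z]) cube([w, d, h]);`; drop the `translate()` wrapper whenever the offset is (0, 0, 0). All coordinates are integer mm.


translate([132, 133, 440]) cube([474, 409, 27]);
translate([132, 133, 0]) cube([37, 37, 440]);
translate([569, 133, 0]) cube([37, 37, 440]);
translate([132, 505, 0]) cube([37, 37, 440]);
translate([569, 505, 0]) cube([37, 37, 440]);
translate([132, 516, 467]) cube([474, 26, 400]);
translate([132, 133, 619]) cube([28, 383, 28]);
translate([578, 133, 619]) cube([28, 383, 28]);
translate([132, 133, 467]) cube([28, 28, 152]);
translate([578, 133, 467]) cube([28, 28, 152]);


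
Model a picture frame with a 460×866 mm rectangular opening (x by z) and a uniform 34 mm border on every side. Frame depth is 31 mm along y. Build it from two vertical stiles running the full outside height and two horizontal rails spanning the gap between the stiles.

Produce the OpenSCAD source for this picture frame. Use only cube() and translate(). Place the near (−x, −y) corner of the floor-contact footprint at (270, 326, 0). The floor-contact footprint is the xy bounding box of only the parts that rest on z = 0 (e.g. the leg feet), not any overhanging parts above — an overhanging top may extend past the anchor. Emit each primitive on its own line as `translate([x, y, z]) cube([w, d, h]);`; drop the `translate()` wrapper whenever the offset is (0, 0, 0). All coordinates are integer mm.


translate([270, 326, 0]) cube([34, 31, 934]);
translate([764, 326, 0]) cube([34, 31, 934]);
translate([304, 326, 0]) cube([460, 31, 34]);
translate([304, 326, 900]) cube([460, 31, 34]);


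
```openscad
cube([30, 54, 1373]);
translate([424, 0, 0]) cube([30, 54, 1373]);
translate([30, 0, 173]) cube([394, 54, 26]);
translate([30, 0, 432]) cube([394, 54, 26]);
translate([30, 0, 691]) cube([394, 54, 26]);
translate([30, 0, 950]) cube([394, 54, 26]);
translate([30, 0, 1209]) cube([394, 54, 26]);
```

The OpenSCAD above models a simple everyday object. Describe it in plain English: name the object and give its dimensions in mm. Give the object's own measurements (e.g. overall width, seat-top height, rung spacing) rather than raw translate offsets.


A straight ladder. Two 30×54 mm vertical rails, 1373 mm tall, stand 454 mm apart (outside-to-outside) with their front faces coplanar on the −y side. 5 rungs, each 54 mm deep and 26 mm tall, span between the inner faces of the rails, front faces flush with the rails. The lowest rung's underside is at z = 173 mm and rungs are spaced 259 mm apart (underside to underside).


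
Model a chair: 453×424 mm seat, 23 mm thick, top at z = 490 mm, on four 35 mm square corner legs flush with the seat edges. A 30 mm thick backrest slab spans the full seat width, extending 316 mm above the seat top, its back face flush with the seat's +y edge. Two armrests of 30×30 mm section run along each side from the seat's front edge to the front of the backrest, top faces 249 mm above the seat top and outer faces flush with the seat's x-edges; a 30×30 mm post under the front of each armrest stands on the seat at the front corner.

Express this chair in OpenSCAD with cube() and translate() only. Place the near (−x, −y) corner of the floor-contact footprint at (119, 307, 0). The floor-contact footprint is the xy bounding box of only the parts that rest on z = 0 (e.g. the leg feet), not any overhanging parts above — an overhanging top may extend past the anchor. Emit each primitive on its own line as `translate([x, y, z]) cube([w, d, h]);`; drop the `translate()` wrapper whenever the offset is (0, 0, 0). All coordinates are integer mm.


translate([119, 307, 467]) cube([453, 424, 23]);
translate([119, 307, 0]) cube([35, 35, 467]);
translate([537, 307, 0]) cube([35, 35, 467]);
translate([119, 696, 0]) cube([35, 35, 467]);
translate([537, 696, 0]) cube([35, 35, 467]);
translate([119, 701, 490]) cube([453, 30, 316]);
translate([119, 307, 709]) cube([30, 394, 30]);
translate([542, 307, 709]) cube([30, 394, 30]);
translate([119, 307, 490]) cube([30, 30, 219]);
translate([542, 307, 490]) cube([30, 30, 219]);


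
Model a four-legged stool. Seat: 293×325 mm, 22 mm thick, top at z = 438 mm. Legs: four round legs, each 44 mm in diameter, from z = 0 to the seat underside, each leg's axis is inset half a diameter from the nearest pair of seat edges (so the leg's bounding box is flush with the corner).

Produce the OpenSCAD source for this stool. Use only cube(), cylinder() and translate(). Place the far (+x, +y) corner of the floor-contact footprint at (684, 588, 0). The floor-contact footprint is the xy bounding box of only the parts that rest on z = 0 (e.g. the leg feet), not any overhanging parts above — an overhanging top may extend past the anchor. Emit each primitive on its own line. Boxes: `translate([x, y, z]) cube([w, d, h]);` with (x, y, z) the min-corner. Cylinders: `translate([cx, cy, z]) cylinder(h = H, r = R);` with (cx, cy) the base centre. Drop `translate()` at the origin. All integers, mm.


translate([391, 263, 416]) cube([293, 325, 22]);
translate([413, 285, 0]) cylinder(h = 416, r = 22);
translate([662, 285, 0]) cylinder(h = 416, r = 22);
translate([413, 566, 0]) cylinder(h = 416, r = 22);
translate([662, 566, 0]) cylinder(h = 416, r = 22);


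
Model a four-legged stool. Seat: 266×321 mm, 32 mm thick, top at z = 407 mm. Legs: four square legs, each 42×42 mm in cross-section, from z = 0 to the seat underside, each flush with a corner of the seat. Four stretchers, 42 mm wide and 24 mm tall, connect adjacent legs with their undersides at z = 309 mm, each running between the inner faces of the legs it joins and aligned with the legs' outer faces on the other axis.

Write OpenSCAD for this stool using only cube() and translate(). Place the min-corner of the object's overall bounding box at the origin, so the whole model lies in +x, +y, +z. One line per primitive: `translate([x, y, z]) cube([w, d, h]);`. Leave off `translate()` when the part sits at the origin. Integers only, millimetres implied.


translate([0, 0, 375]) cube([266, 321, 32]);
cube([42, 42, 375]);
translate([224, 0, 0]) cube([42, 42, 375]);
translate([0, 279, 0]) cube([42, 42, 375]);
translate([224, 279, 0]) cube([42, 42, 375]);
translate([42, 0, 309]) cube([182, 42, 24]);
translate([42, 279, 309]) cube([182, 42, 24]);
translate([0, 42, 309]) cube([42, 237, 24]);
translate([224, 42, 309]) cube([42, 237, 24]);


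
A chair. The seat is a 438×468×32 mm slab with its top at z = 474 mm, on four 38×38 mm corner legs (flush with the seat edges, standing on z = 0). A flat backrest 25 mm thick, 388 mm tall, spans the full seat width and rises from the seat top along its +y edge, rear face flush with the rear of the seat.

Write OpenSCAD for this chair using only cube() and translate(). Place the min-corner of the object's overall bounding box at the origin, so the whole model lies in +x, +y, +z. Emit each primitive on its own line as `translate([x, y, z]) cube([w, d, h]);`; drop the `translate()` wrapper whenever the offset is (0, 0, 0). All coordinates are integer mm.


translate([0, 0, 442]) cube([438, 468, 32]);
cube([38, 38, 442]);
translate([400, 0, 0]) cube([38, 38, 442]);
translate([0, 430, 0]) cube([38, 38, 442]);
translate([400, 430, 0]) cube([38, 38, 442]);
translate([0, 443, 474]) cube([438, 25, 388]);


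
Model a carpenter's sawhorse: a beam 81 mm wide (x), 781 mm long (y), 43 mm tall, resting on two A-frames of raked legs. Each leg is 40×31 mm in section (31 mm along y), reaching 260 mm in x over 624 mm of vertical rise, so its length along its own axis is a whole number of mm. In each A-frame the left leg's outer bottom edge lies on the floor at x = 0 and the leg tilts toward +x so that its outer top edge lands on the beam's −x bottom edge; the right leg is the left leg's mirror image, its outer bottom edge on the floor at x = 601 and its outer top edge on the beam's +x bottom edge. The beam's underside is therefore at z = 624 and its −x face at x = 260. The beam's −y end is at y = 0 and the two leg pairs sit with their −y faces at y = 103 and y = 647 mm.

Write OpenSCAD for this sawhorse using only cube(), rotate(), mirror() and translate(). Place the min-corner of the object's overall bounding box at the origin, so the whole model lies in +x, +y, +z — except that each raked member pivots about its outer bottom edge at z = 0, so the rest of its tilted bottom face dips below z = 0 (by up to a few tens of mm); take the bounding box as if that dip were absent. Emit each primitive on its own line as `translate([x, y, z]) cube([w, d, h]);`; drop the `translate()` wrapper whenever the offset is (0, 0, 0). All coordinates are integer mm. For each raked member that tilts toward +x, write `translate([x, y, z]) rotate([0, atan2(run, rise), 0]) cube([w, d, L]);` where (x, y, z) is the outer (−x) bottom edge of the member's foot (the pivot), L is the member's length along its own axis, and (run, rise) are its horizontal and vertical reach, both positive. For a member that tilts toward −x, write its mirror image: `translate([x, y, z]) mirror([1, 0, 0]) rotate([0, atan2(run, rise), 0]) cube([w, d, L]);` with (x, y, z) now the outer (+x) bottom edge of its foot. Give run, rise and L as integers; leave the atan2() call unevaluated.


translate([260, 0, 624]) cube([81, 781, 43]);
translate([0, 103, 0]) rotate([0, atan2(260, 624), 0]) cube([40, 31, 676]);
translate([601, 103, 0]) mirror([1, 0, 0]) rotate([0, atan2(260, 624), 0]) cube([40, 31, 676]);
translate([0, 647, 0]) rotate([0, atan2(260, 624), 0]) cube([40, 31, 676]);
translate([601, 647, 0]) mirror([1, 0, 0]) rotate([0, atan2(260, 624), 0]) cube([40, 31, 676]);


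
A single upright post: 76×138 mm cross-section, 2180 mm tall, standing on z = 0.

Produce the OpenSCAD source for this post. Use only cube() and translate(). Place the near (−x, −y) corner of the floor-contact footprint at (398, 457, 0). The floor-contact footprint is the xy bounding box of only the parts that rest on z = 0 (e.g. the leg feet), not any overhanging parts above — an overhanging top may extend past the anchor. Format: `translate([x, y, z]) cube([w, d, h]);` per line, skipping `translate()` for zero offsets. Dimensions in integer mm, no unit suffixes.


translate([398, 457, 0]) cube([76, 138, 2180]);


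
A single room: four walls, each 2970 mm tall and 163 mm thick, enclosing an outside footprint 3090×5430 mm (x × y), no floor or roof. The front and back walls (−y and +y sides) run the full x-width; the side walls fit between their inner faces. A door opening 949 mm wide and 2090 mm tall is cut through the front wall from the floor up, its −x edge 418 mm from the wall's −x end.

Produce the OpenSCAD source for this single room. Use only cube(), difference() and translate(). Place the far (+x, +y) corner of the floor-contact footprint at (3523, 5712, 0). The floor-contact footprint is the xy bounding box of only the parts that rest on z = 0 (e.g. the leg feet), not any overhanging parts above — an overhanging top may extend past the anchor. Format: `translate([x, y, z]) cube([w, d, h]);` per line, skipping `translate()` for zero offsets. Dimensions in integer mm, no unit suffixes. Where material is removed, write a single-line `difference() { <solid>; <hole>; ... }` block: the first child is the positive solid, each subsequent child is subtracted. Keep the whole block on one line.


difference() { translate([433, 282, 0]) cube([3090, 163, 2970]); translate([851, 282, 0]) cube([949, 163, 2090]); }
translate([433, 5549, 0]) cube([3090, 163, 2970]);
translate([433, 445, 0]) cube([163, 5104, 2970]);
translate([3360, 445, 0]) cube([163, 5104, 2970]);


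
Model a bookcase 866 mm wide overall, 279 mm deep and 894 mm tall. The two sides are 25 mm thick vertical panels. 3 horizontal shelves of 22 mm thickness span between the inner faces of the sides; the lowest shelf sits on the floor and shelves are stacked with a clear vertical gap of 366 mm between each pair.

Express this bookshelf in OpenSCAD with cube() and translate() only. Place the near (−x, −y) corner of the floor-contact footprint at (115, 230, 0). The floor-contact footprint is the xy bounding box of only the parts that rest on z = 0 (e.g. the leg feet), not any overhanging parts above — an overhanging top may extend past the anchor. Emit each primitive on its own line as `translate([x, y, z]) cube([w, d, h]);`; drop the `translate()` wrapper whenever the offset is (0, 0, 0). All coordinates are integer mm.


translate([115, 230, 0]) cube([25, 279, 894]);
translate([956, 230, 0]) cube([25, 279, 894]);
translate([140, 230, 0]) cube([816, 279, 22]);
translate([140, 230, 388]) cube([816, 279, 22]);
translate([140, 230, 776]) cube([816, 279, 22]);


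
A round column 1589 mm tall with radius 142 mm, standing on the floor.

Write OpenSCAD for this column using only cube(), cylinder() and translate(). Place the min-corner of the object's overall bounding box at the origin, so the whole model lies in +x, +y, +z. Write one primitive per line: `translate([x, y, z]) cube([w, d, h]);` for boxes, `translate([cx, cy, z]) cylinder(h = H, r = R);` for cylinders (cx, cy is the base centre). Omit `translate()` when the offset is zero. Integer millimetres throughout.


translate([142, 142, 0]) cylinder(h = 1589, r = 142);


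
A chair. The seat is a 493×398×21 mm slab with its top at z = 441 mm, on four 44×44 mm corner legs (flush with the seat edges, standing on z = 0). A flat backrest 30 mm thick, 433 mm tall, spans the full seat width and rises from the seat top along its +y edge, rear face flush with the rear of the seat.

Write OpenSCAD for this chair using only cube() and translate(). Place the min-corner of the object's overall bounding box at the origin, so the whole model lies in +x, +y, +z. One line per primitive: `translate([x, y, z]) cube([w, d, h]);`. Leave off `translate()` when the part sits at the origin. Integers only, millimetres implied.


translate([0, 0, 420]) cube([493, 398, 21]);
cube([44, 44, 420]);
translate([449, 0, 0]) cube([44, 44, 420]);
translate([0, 354, 0]) cube([44, 44, 420]);
translate([449, 354, 0]) cube([44, 44, 420]);
translate([0, 368, 441]) cube([493, 30, 433]);


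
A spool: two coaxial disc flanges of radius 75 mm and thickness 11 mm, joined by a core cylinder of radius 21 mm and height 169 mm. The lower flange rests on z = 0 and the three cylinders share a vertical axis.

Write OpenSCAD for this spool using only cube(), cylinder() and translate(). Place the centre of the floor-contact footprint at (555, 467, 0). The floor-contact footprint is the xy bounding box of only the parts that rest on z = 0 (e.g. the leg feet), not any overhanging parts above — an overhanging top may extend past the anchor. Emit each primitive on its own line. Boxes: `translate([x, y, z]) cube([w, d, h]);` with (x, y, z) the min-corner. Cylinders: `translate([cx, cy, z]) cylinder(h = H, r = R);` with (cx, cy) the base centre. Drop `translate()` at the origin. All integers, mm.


translate([555, 467, 0]) cylinder(h = 11, r = 75);
translate([555, 467, 11]) cylinder(h = 169, r = 21);
translate([555, 467, 180]) cylinder(h = 11, r = 75);


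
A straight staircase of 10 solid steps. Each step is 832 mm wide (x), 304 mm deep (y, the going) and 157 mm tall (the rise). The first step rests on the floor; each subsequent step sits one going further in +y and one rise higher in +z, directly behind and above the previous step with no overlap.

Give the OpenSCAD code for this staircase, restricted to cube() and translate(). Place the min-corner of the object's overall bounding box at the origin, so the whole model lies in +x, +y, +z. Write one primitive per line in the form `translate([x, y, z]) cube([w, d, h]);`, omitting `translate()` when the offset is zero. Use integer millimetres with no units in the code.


cube([832, 304, 157]);
translate([0, 304, 157]) cube([832, 304, 157]);
translate([0, 608, 314]) cube([832, 304, 157]);
translate([0, 912, 471]) cube([832, 304, 157]);
translate([0, 1216, 628]) cube([832, 304, 157]);
translate([0, 1520, 785]) cube([832, 304, 157]);
translate([0, 1824, 942]) cube([832, 304, 157]);
translate([0, 2128, 1099]) cube([832, 304, 157]);
translate([0, 2432, 1256]) cube([832, 304, 157]);
translate([0, 2736, 1413]) cube([832, 304, 157]);


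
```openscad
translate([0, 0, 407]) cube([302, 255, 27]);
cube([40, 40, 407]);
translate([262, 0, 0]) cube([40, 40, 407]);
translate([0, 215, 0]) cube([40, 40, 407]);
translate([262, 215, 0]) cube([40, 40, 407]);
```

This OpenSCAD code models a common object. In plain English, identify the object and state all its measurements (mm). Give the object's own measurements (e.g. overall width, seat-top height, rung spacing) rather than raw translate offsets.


A four-legged stool. The seat is a 302×255×27 mm slab whose top surface is at z = 434 mm; four square legs, each 40×40 mm in cross-section, run from the floor (z = 0) to the underside of the seat, each flush with a corner of the seat.


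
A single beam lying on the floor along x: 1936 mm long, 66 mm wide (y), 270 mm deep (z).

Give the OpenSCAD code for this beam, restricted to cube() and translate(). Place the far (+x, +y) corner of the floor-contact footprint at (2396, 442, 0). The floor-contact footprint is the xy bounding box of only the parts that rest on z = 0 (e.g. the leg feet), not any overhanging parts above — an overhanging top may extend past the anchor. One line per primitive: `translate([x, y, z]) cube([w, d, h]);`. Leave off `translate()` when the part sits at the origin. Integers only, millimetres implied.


translate([460, 376, 0]) cube([1936, 66, 270]);


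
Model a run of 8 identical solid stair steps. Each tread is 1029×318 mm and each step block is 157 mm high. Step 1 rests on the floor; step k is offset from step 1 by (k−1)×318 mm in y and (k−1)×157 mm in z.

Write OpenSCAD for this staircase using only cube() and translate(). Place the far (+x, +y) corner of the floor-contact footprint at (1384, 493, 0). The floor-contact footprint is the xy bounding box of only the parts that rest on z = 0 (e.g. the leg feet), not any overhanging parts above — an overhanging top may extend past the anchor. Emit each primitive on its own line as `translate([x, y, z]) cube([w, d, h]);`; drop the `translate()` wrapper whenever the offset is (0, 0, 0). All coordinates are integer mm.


translate([355, 175, 0]) cube([1029, 318, 157]);
translate([355, 493, 157]) cube([1029, 318, 157]);
translate([355, 811, 314]) cube([1029, 318, 157]);
translate([355, 1129, 471]) cube([1029, 318, 157]);
translate([355, 1447, 628]) cube([1029, 318, 157]);
translate([355, 1765, 785]) cube([1029, 318, 157]);
translate([355, 2083, 942]) cube([1029, 318, 157]);
translate([355, 2401, 1099]) cube([1029, 318, 157]);


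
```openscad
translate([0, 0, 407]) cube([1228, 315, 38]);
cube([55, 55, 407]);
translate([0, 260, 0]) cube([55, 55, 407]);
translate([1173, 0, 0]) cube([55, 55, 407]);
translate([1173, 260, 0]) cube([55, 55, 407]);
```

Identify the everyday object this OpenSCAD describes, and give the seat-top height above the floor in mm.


A bench. The seat-top height is 445 mm.

A long slab on four corner posts — a bench. The slab sits at z = 407 with thickness 38, so the top is 407 + 38 = 445 mm.


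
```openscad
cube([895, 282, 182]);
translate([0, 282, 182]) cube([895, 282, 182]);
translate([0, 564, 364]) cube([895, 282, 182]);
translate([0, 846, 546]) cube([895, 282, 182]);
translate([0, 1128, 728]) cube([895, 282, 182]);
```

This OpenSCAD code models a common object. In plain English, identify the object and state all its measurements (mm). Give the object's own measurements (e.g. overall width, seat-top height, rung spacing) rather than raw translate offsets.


A straight staircase of 5 solid steps. Each step is 895 mm wide (x), 282 mm deep (y, the going) and 182 mm tall (the rise). The first step rests on the floor; each subsequent step sits one going further in +y and one rise higher in +z, directly behind and above the previous step with no overlap.


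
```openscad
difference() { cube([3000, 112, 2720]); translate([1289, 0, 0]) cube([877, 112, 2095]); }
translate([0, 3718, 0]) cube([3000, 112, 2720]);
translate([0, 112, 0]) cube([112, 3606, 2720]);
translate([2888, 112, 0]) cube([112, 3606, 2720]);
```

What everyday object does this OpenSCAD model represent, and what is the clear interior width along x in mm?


A single room. The interior width is 2776 mm.

Four walls enclosing a rectangle with a door in the front wall — a room. Outside width 3000 minus two 112 mm walls gives 2776 mm.


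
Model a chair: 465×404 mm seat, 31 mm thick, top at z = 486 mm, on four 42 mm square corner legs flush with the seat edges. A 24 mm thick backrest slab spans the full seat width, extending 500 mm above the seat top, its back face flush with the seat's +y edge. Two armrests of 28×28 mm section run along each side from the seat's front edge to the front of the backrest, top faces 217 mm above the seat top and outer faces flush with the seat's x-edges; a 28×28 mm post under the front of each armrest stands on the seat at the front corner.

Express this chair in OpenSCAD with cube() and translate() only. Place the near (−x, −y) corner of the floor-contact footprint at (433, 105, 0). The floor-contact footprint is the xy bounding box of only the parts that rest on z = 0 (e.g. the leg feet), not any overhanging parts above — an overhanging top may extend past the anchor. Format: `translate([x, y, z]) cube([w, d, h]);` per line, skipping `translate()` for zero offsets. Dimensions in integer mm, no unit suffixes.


translate([433, 105, 455]) cube([465, 404, 31]);
translate([433, 105, 0]) cube([42, 42, 455]);
translate([856, 105, 0]) cube([42, 42, 455]);
translate([433, 467, 0]) cube([42, 42, 455]);
translate([856, 467, 0]) cube([42, 42, 455]);
translate([433, 485, 486]) cube([465, 24, 500]);
translate([433, 105, 675]) cube([28, 380, 28]);
translate([870, 105, 675]) cube([28, 380, 28]);
translate([433, 105, 486]) cube([28, 28, 189]);
translate([870, 105, 486]) cube([28, 28, 189]);


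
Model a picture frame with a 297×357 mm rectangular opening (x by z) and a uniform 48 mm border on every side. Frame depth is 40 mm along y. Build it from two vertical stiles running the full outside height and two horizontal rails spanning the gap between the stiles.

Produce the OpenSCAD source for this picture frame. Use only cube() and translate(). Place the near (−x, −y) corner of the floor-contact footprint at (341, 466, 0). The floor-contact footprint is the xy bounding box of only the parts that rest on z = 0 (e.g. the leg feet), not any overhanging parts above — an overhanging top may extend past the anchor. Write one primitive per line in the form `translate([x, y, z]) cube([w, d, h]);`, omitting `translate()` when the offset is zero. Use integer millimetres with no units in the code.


translate([341, 466, 0]) cube([48, 40, 453]);
translate([686, 466, 0]) cube([48, 40, 453]);
translate([389, 466, 0]) cube([297, 40, 48]);
translate([389, 466, 405]) cube([297, 40, 48]);
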